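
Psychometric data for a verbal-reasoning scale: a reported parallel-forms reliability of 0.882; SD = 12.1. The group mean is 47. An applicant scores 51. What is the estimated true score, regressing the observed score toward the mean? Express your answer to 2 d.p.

T̂ = r·X + (1 − r)·M = 0.8820×51 + 0.1180×47 = 44.9820 + 5.5460 ≈ 50.5280

50.53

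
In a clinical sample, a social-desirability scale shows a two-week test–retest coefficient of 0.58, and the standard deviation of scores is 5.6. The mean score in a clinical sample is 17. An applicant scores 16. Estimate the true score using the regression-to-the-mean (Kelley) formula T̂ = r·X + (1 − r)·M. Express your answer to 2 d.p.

16.42

Estimated true score = 0.5800×16 + (1 − 0.5800)×17 ≈ 16.4200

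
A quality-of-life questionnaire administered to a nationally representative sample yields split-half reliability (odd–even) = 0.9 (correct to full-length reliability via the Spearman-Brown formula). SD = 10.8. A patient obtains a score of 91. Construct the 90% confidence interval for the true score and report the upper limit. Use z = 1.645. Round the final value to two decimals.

Full-length reliability (Spearman-Brown) = 2(0.9)/(1+0.9) ≈ 0.9474
SEM = 10.8000 · √(1 − 0.9474) = 10.8000 · √0.0526 ≈ 10.8000 · 0.2294 ≈ 2.4777
Half-width = 1.645·2.4777 ≈ 4.0758
Upper bound: 91 + 4.0758 = 95.0758

95.08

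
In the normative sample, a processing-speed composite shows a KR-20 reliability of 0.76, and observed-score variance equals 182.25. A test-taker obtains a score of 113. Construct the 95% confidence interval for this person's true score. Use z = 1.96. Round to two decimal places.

SD = √182.25 ≈ 13.5000
SEM = 13.5000×√(1 − 0.7600) ≈ 6.6136
Margin = 1.96 × 6.6136 ≈ 12.9627
Interval: (100.0373, 125.9627)

[100.04, 125.96]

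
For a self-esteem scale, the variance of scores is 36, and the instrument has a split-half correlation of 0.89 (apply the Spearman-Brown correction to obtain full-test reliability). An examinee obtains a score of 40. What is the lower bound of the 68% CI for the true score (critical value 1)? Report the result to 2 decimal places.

σ = 36^(1/2) = 6.000
Full-length reliability (Spearman-Brown) = 2(0.89)/(1+0.89) ≈ 0.942
SEM = 6.000 × √(1 − 0.942) = 6.000 × √0.058 ≈ 6.000 × 0.241 ≈ 1.447
Margin = 1 × 1.447 ≈ 1.447
Lower limit = 40 − 1.447 ≈ 38.553

38.55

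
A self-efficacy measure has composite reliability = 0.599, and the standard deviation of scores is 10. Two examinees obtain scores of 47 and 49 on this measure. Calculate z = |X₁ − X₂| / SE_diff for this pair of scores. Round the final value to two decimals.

SEM = 10.0000×√(1 − 0.5990) ≈ 6.3325
SE_diff = √2 × SEM ≈ 8.9554
z = |47 − 49| / 8.9554 = 2 / 8.9554 ≈ 0.2233

0.22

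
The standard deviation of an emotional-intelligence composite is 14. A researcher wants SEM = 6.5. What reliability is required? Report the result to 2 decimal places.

r = 1 − (SEM / SD)² = 1 − (6.50000 / 14)² ≈ 1 − 0.21556 ≈ 0.78444

0.78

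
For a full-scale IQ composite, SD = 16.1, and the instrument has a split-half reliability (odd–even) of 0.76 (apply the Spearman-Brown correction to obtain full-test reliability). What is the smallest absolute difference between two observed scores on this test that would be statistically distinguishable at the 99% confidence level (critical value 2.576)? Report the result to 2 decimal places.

Spearman-Brown: r = 2(0.76) / (1 + 0.76) = 1.520 / 1.760 ≈ 0.864
SEM = 16.100×√(1 − 0.864) ≈ 5.945
Standard error of the difference = 5.945·√2 ≈ 8.408
Minimum reliable difference = 2.576 × SE_diff ≈ 2.576 × 8.408 ≈ 21.659

21.66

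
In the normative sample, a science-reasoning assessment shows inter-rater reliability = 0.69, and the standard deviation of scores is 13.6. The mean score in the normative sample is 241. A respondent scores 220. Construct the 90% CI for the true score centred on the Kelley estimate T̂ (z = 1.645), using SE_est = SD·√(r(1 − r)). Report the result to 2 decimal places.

[216.16, 236.86]

T̂ = 0.690(220) + 0.310(241) ≈ 226.510
SE_est = 13.600·√[r(1 − r)] ≈ 6.290
90% CI: 226.510 ± 10.347 ≈ (216.163, 236.857)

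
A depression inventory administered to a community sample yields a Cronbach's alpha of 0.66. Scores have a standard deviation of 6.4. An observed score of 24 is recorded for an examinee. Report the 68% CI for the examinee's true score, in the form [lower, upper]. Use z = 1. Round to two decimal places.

[20.27, 27.73]

SEM = 6.40000×√(1 − 0.66000) ≈ 3.73181
Half-width = 1×3.73181 ≈ 3.73181
68% CI: 24 ± 3.73181 = [20.26819, 27.73181]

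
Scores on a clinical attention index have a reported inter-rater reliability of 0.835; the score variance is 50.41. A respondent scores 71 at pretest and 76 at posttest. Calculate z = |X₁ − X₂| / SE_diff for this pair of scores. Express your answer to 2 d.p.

σ = 50.41^(1/2) = 7.1000
The standard error of measurement is 7.1000×√(1 − 0.8350) ≈ 7.1000×0.4062 ≈ 2.8840.
SE_diff = SEM × √2 ≈ 2.8840 × 1.4142 ≈ 4.0786
z = |71 − 76| / 4.0786 = 5 / 4.0786 ≈ 1.2259

1.23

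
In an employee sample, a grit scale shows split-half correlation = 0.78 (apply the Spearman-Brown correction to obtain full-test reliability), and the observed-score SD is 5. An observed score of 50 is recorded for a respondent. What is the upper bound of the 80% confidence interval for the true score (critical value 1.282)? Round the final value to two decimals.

Spearman-Brown: r = 2(0.78) / (1 + 0.78) = 1.560 / 1.780 ≈ 0.876
SEM = 5.000·√(1 − 0.876) ≈ 1.758
Half-width = 1.282·1.758 ≈ 2.254
Upper bound: 50 + 2.254 = 52.254

52.25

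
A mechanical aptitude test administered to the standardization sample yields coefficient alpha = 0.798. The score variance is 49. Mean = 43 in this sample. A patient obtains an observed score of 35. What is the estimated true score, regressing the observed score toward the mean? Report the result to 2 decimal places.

36.62

T̂ = r·X + (1 − r)·M = 0.79800·35 + 0.20200·43 = 27.93000 + 8.68600 ≈ 36.61600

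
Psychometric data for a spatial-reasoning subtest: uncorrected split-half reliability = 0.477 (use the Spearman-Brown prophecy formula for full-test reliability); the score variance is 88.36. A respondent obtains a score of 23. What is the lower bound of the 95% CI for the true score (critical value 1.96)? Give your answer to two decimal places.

12.04

SD = √88.36 ≈ 9.4000
Full-length reliability (Spearman-Brown) = 2(0.477)/(1+0.477) ≈ 0.6459
SEM = 9.4000 × √(1 − 0.6459) = 9.4000 × √0.3541 ≈ 9.4000 × 0.5951 ≈ 5.5936
1.96 × SEM ≈ 10.9634
Lower limit = 23 − 10.9634 ≈ 12.0366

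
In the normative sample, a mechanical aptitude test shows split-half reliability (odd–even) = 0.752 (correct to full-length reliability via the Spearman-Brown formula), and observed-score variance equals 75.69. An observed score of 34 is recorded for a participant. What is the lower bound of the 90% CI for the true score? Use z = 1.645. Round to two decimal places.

SD = √75.69 = 8.70000
r_full = 2·0.752 / (1 + 0.752) ≈ 0.85845
SEM = 8.70000·√(1 − 0.85845) ≈ 3.27324
Half-width = 1.645·3.27324 ≈ 5.38448
Lower bound: 34 − 5.38448 = 28.61552

28.62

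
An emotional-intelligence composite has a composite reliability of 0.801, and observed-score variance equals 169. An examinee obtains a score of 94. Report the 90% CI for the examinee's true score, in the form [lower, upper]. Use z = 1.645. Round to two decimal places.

[84.46, 103.54]

SD = √169 = 13.0000
SEM = 13.0000 * √(1 − 0.8010) = 13.0000 * √0.1990 ≈ 13.0000 * 0.4461 ≈ 5.7992
1.645 * SEM ≈ 9.5397
Interval: (84.4603, 103.5397)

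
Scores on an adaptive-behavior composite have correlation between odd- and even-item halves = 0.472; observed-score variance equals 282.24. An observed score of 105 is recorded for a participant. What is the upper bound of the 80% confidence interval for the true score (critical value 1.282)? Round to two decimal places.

SD = √282.24 ≈ 16.8000
Spearman-Brown: r = 2(0.472) / (1 + 0.472) = 0.9440 / 1.4720 ≈ 0.6413
SEM = 16.8000 * √(1 − 0.6413) = 16.8000 * √0.3587 ≈ 16.8000 * 0.5989 ≈ 10.0617
Margin = 1.282 * 10.0617 ≈ 12.8991
Upper bound: 105 + 12.8991 = 117.8991

117.90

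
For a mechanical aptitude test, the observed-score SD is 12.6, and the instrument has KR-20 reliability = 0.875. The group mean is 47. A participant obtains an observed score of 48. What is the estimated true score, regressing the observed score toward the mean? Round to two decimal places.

T̂ = 0.8750(48) + 0.1250(47) ≃ 47.8750

47.88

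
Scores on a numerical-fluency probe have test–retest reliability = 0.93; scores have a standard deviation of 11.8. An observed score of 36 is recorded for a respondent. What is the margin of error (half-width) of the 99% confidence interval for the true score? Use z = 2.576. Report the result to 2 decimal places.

8.04

SEM = 11.800 × √(1 − 0.930) = 11.800 × √0.070 ≈ 11.800 × 0.265 ≈ 3.122
2.576 × SEM ≈ 8.042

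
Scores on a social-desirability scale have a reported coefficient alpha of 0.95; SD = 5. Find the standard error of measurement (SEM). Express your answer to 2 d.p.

SEM = 5.0000×√(1 − 0.9500) ≈ 1.1180

1.12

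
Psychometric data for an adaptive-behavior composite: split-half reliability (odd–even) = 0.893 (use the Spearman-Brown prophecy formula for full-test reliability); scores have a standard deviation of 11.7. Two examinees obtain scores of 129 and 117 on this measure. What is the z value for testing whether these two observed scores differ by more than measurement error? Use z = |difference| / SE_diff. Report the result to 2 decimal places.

3.05

r_full = 2·0.893 / (1 + 0.893) ≈ 0.9435
SEM = 11.7000 * √(1 − 0.9435) = 11.7000 * √0.0565 ≈ 11.7000 * 0.2377 ≈ 2.7816
Standard error of the difference = 2.7816·√2 ≈ 3.9338
z = 12 / 3.9338 ≈ 3.0504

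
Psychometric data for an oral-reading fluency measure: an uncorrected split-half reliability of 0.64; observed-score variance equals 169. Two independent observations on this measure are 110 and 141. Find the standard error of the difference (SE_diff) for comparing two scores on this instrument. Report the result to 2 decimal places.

8.61

SD = √169 ≈ 13.0000
r_full = 2·0.64 / (1 + 0.64) ≈ 0.7805
The standard error of measurement is 13.0000×√(1 − 0.7805) ≈ 13.0000×0.4685 ≈ 6.0908.
SE_diff = √2 × SEM ≈ 8.6137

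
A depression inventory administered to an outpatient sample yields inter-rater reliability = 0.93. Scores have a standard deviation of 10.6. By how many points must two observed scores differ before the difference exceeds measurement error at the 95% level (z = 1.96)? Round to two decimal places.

7.77

SEM = 10.60000 × √(1 − 0.93000) = 10.60000 × √0.07000 ≈ 10.60000 × 0.26458 ≈ 2.80450
Standard error of the difference = 2.80450·√2 ≈ 3.96616
Minimum reliable difference = 1.96 × SE_diff ≈ 1.96 × 3.96616 ≈ 7.77367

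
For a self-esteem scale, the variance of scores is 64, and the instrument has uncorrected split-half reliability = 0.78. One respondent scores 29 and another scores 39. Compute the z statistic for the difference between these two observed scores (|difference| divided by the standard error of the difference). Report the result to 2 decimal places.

2.51

σ = 64^(1/2) = 8.000
Spearman-Brown: r = 2(0.78) / (1 + 0.78) = 1.560 / 1.780 ≃ 0.876
SEM = 8.000 · √(1 − 0.876) = 8.000 · √0.124 ≃ 8.000 · 0.352 ≃ 2.812
SE_diff = SEM · √2 ≃ 2.812 · 1.414 ≃ 3.977
z = 10 / 3.977 ≃ 2.514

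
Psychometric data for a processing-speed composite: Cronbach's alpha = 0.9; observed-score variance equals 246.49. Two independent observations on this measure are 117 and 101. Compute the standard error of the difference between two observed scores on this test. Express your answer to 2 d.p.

σ = 246.49^(1/2) = 15.7000
SEM = 15.7000 · √(1 − 0.9000) = 15.7000 · √0.1000 ≈ 15.7000 · 0.3162 ≈ 4.9648
SE_diff = √2 · SEM ≈ 7.0213

7.02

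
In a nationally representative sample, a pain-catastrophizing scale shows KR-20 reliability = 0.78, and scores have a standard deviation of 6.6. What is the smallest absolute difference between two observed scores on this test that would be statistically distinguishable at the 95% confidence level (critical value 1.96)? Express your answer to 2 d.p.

SEM = 6.60000 × √(1 − 0.78000) = 6.60000 × √0.22000 ≈ 6.60000 × 0.46904 ≈ 3.09567
Standard error of the difference = 3.09567·√2 ≈ 4.37794
Smallest detectable difference = 1.96×4.37794 ≈ 8.58077

8.58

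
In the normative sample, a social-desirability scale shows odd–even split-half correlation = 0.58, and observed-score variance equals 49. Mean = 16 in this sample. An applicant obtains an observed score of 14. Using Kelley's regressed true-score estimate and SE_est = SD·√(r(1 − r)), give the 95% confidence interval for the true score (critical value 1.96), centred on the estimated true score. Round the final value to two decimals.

SD = √49 ≈ 7.000
r_full = 2·0.58 / (1 + 0.58) ≈ 0.734
Estimated true score = 0.734×14 + (1 − 0.734)×16 ≈ 14.532
SE_est = SD × √(r(1 − r)) = 7.000 × √0.195 ≈ 7.000 × 0.442 ≈ 3.092
CI = 14.532 ± 1.96 × 3.092 → [8.471, 20.593]

[8.47, 20.59]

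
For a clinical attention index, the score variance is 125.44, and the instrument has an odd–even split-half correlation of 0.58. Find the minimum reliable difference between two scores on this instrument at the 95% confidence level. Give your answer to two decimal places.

16.01

SD = √125.44 ≈ 11.200
Spearman-Brown: r = 2(0.58) / (1 + 0.58) = 1.160 / 1.580 ≈ 0.734
SEM = 11.200·√(1 − 0.734) ≈ 5.774
SE_diff = SEM · √2 ≈ 5.774 · 1.414 ≈ 8.166
Smallest detectable difference = 1.96·8.166 ≈ 16.006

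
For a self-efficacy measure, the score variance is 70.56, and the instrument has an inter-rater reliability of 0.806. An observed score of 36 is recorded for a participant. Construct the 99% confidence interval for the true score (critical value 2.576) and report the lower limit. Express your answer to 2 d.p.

26.47

σ = 70.56^(1/2) = 8.4000
SEM = 8.4000 · √(1 − 0.8060) = 8.4000 · √0.1940 ≃ 8.4000 · 0.4405 ≃ 3.6998
Half-width = 2.576·3.6998 ≃ 9.5307
Lower limit = 36 − 9.5307 ≃ 26.4693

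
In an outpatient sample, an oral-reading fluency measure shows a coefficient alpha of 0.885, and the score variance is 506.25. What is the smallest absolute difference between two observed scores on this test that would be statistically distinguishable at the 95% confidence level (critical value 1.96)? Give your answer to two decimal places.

σ = 506.25^(1/2) = 22.500
SEM = 22.500 · √(1 − 0.885) = 22.500 · √0.115 ≈ 22.500 · 0.339 ≈ 7.630
SE_diff = √2 · SEM ≈ 10.791
Smallest detectable difference = 1.96·10.791 ≈ 21.150

21.15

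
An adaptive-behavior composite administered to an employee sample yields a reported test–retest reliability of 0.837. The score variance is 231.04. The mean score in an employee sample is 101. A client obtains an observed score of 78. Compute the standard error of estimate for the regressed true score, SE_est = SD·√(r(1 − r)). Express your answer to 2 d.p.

5.61

σ = 231.04^(1/2) = 15.2000
SE_est = SD * √(r(1 − r)) = 15.2000 * √0.1364 ≈ 15.2000 * 0.3694 ≈ 5.6144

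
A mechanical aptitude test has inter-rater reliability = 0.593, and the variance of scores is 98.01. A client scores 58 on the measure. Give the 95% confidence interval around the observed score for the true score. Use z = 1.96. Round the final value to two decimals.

σ = 98.01^(1/2) = 9.900
SEM = 9.900 * √(1 − 0.593) = 9.900 * √0.407 ≈ 9.900 * 0.638 ≈ 6.316
Margin = 1.96 * 6.316 ≈ 12.379
CI = 58 ± 12.379 → [45.621, 70.379]

[45.62, 70.38]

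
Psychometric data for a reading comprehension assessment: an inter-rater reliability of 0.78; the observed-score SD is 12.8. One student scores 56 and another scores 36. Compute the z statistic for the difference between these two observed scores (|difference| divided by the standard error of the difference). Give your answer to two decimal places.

SEM = 12.800 · √(1 − 0.780) = 12.800 · √0.220 ≈ 12.800 · 0.469 ≈ 6.004
SE_diff = SEM · √2 ≈ 6.004 · 1.414 ≈ 8.491
z = |56 − 36| / 8.491 = 20 / 8.491 ≈ 2.356

2.36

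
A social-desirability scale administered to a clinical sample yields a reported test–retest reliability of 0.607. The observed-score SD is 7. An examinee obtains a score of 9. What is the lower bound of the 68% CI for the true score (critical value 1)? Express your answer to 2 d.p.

4.61

SEM = 7.0000 * √(1 − 0.6070) = 7.0000 * √0.3930 ≈ 7.0000 * 0.6269 ≈ 4.3883
Margin = 1 * 4.3883 ≈ 4.3883
Lower bound: 9 − 4.3883 = 4.6117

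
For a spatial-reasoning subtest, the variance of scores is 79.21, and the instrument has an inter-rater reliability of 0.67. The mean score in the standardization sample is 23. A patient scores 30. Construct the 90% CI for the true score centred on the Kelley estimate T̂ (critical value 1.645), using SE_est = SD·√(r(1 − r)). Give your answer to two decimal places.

[20.81, 34.57]

SD = √79.21 ≈ 8.900
T̂ = 0.670(30) + 0.330(23) ≈ 27.690
SE_est = SD · √(r(1 − r)) = 8.900 · √0.221 ≈ 8.900 · 0.470 ≈ 4.185
CI = 27.690 ± 1.645 · 4.185 → [20.806, 34.574]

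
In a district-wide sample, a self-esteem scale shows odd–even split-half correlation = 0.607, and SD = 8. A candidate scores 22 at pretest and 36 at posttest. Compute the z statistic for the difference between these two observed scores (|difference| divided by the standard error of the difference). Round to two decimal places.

2.50

Spearman-Brown: r = 2(0.607) / (1 + 0.607) = 1.214 / 1.607 ≈ 0.755
SEM = 8.000 · √(1 − 0.755) = 8.000 · √0.245 ≈ 8.000 · 0.495 ≈ 3.956
SE_diff = SEM · √2 ≈ 3.956 · 1.414 ≈ 5.595
z = |22 − 36| / 5.595 = 14 / 5.595 ≈ 2.502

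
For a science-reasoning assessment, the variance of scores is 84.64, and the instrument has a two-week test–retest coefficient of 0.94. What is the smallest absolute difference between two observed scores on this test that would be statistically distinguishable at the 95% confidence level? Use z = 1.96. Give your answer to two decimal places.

6.25

SD = √84.64 ≈ 9.2000
The standard error of measurement is 9.2000·√(1 − 0.9400) ≈ 9.2000·0.2449 ≈ 2.2535.
SE_diff = √2 · SEM ≈ 3.1870
Smallest detectable difference = 1.96·3.1870 ≈ 6.2465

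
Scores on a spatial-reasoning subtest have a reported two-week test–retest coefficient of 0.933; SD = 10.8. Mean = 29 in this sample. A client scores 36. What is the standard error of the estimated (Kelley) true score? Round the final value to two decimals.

2.70

SE_est = SD × √(r(1 − r)) = 10.80000 × √0.06251 ≈ 10.80000 × 0.25002 ≈ 2.70024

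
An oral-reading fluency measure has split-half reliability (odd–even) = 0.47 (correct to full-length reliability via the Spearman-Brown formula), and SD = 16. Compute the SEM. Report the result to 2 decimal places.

9.61

Spearman-Brown: r = 2(0.47) / (1 + 0.47) = 0.940 / 1.470 ≈ 0.639
The standard error of measurement is 16.000*√(1 − 0.639) ≈ 16.000*0.600 ≈ 9.607.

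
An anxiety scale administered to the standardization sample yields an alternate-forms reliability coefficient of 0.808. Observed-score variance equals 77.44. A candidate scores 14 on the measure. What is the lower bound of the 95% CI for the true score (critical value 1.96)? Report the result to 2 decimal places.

SD = √77.44 ≈ 8.800
SEM = 8.800 · √(1 − 0.808) = 8.800 · √0.192 ≈ 8.800 · 0.438 ≈ 3.856
Half-width = 1.96·3.856 ≈ 7.558
Lower bound: 14 − 7.558 = 6.442

6.44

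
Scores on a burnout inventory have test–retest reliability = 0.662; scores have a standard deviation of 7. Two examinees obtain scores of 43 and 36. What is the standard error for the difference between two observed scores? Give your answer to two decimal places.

SEM = 7.0000 * √(1 − 0.6620) = 7.0000 * √0.3380 ≈ 7.0000 * 0.5814 ≈ 4.0696
SE_diff = SEM * √2 ≈ 4.0696 * 1.4142 ≈ 5.7553

5.76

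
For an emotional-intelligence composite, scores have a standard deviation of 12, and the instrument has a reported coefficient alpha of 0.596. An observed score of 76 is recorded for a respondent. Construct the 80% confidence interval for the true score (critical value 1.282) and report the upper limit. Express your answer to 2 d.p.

85.78

The standard error of measurement is 12.0000*√(1 − 0.5960) ≈ 12.0000*0.6356 ≈ 7.6273.
1.282 * SEM ≈ 9.7782
Upper bound: 76 + 9.7782 = 85.7782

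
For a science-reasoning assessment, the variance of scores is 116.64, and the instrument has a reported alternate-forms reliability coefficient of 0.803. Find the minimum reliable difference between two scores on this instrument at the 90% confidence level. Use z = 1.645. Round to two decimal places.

11.15

σ = 116.64^(1/2) = 10.8000
SEM = 10.8000 · √(1 − 0.8030) = 10.8000 · √0.1970 ≃ 10.8000 · 0.4438 ≃ 4.7935
SE_diff = √2 · SEM ≃ 6.7791
Minimum reliable difference = 1.645 · SE_diff ≃ 1.645 · 6.7791 ≃ 11.1516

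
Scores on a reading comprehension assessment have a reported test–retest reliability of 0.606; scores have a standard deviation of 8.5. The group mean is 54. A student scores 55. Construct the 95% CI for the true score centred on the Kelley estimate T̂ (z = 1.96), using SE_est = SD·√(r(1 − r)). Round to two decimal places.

[46.47, 62.75]

T̂ = 0.6060(55) + 0.3940(54) ≈ 54.6060
SE_est = SD · √(r(1 − r)) = 8.5000 · √0.2388 ≈ 8.5000 · 0.4886 ≈ 4.1534
CI = 54.6060 ± 1.96 · 4.1534 → [46.4653, 62.7467]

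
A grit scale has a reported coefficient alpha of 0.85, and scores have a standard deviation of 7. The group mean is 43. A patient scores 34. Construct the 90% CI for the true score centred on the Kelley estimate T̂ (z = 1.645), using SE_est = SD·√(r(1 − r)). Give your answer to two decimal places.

[31.24, 39.46]

Estimated true score = 0.85000×34 + (1 − 0.85000)×43 ≈ 35.35000
SE_est = SD × √(r(1 − r)) = 7.00000 × √0.12750 ≈ 7.00000 × 0.35707 ≈ 2.49950
CI = 35.35000 ± 1.645 × 2.49950 → [31.23832, 39.46168]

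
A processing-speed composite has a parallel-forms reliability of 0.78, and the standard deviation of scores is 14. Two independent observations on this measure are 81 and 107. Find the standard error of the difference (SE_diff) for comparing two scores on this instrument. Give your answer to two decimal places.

9.29

The standard error of measurement is 14.000*√(1 − 0.780) ≈ 14.000*0.469 ≈ 6.567.
SE_diff = √2 * SEM ≈ 9.287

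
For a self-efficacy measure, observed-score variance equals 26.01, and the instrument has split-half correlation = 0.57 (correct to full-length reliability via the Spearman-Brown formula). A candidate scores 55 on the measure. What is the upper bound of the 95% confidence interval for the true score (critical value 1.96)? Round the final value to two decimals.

σ = 26.01^(1/2) = 5.1000
r_full = 2·0.57 / (1 + 0.57) ≈ 0.7261
SEM = 5.1000·√(1 − 0.7261) ≈ 2.6690
Margin = 1.96 · 2.6690 ≈ 5.2313
Upper bound: 55 + 5.2313 = 60.2313

60.23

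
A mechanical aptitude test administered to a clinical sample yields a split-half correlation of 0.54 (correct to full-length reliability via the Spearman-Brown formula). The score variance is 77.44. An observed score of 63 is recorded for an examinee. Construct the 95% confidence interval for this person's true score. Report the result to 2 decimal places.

SD = √77.44 = 8.800
Spearman-Brown: r = 2(0.54) / (1 + 0.54) = 1.080 / 1.540 ≃ 0.701
SEM = 8.800 * √(1 − 0.701) = 8.800 * √0.299 ≃ 8.800 * 0.547 ≃ 4.810
Half-width = 1.96*4.810 ≃ 9.427
95% CI: 63 ± 9.427 = [53.573, 72.427]

[53.57, 72.43]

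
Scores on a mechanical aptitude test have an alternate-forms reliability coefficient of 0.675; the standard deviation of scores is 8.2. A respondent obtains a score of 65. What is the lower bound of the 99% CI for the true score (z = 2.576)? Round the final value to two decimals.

SEM = 8.200 * √(1 − 0.675) = 8.200 * √0.325 ≃ 8.200 * 0.570 ≃ 4.675
2.576 * SEM ≃ 12.042
Lower bound: 65 − 12.042 = 52.958

52.96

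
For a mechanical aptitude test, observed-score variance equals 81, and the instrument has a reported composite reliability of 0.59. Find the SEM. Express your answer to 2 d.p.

σ = 81^(1/2) = 9.000
SEM = 9.000*√(1 − 0.590) ≃ 5.763

5.76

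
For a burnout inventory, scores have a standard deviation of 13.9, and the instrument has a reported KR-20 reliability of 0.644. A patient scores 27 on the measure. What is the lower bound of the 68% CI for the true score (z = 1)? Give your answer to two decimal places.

SEM = 13.900 × √(1 − 0.644) = 13.900 × √0.356 ≃ 13.900 × 0.597 ≃ 8.294
Margin = 1 × 8.294 ≃ 8.294
Lower limit = 27 − 8.294 ≃ 18.706

18.71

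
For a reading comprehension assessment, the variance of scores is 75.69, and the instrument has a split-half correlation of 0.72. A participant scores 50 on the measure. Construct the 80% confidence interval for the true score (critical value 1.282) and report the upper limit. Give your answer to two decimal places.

54.50

SD = √75.69 ≃ 8.700
r_full = 2·0.72 / (1 + 0.72) ≃ 0.837
SEM = 8.700 * √(1 − 0.837) = 8.700 * √0.163 ≃ 8.700 * 0.403 ≃ 3.510
Half-width = 1.282*3.510 ≃ 4.500
Upper bound: 50 + 4.500 = 54.500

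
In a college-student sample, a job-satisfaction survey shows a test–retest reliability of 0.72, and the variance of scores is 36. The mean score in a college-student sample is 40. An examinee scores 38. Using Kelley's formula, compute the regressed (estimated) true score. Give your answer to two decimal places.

Estimated true score = 0.7200×38 + (1 − 0.7200)×40 ≃ 38.5600

38.56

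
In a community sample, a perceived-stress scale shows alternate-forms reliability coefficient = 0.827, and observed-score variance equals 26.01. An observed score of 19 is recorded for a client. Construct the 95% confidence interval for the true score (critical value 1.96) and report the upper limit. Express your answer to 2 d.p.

SD = √26.01 ≈ 5.100
SEM = 5.100×√(1 − 0.827) ≈ 2.121
Margin = 1.96 × 2.121 ≈ 4.158
Upper limit = 19 + 4.158 ≈ 23.158

23.16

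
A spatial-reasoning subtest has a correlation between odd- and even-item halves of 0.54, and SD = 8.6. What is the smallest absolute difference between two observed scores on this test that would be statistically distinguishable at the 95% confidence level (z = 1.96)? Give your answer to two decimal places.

13.03

r_full = 2·0.54 / (1 + 0.54) ≈ 0.7013
SEM = 8.6000 · √(1 − 0.7013) = 8.6000 · √0.2987 ≈ 8.6000 · 0.5465 ≈ 4.7002
Standard error of the difference = 4.7002·√2 ≈ 6.6471
Minimum reliable difference = 1.96 · SE_diff ≈ 1.96 · 6.6471 ≈ 13.0283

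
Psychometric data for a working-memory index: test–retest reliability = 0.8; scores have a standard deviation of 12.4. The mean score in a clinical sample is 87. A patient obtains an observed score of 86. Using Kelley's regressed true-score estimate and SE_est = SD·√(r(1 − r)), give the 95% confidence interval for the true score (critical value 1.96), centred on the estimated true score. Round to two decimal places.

T̂ = r·X + (1 − r)·M = 0.80000*86 + 0.20000*87 = 68.80000 + 17.40000 ≈ 86.20000
SE_est = SD * √(r(1 − r)) = 12.40000 * √0.16000 ≈ 12.40000 * 0.40000 ≈ 4.96000
CI = 86.20000 ± 1.96 * 4.96000 → [76.47840, 95.92160]

[76.48, 95.92]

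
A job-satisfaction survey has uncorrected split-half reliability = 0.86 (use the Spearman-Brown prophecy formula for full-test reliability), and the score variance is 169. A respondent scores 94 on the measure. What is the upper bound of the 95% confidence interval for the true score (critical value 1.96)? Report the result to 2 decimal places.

100.99

SD = √169 = 13.000
Full-length reliability (Spearman-Brown) = 2(0.86)/(1+0.86) ≈ 0.925
SEM = 13.000 * √(1 − 0.925) = 13.000 * √0.075 ≈ 13.000 * 0.274 ≈ 3.567
Margin = 1.96 * 3.567 ≈ 6.990
Upper limit = 94 + 6.990 ≈ 100.990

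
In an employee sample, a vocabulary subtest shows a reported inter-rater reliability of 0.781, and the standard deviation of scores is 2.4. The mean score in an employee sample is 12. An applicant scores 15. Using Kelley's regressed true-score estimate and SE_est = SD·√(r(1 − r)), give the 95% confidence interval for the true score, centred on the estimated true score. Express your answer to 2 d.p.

T̂ = 0.7810(15) + 0.2190(12) ≈ 14.3430
SE_est = 2.4000·√(0.7810·0.2190) ≈ 0.9926
95% CI: 14.3430 ± 1.9454 ≈ (12.3976, 16.2884)

[12.40, 16.29]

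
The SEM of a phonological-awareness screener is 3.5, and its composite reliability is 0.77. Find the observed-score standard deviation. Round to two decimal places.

SD = SEM / √(1 − r) = 3.5 / √0.23000 ≈ 3.5 / 0.47958 ≈ 7.29800

7.30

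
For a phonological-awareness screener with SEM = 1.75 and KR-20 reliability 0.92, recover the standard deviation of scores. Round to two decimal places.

σ = SEM·(1 − r)^(−1/2) ≃ 1.75*3.5355 ≃ 6.1872

6.19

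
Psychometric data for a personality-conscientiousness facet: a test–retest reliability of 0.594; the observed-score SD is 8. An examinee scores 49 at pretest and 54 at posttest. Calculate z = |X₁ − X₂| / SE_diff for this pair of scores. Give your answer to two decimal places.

SEM = 8.000 × √(1 − 0.594) = 8.000 × √0.406 ≈ 8.000 × 0.637 ≈ 5.097
SE_diff = √2 × SEM ≈ 7.209
z = |49 − 54| / 7.209 = 5 / 7.209 ≈ 0.694

0.69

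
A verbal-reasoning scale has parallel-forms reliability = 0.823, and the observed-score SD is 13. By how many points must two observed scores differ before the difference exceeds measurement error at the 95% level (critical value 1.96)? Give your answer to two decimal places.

15.16

SEM = 13.000*√(1 − 0.823) ≈ 5.469
SE_diff = SEM * √2 ≈ 5.469 * 1.414 ≈ 7.735
Minimum reliable difference = 1.96 * SE_diff ≈ 1.96 * 7.735 ≈ 15.160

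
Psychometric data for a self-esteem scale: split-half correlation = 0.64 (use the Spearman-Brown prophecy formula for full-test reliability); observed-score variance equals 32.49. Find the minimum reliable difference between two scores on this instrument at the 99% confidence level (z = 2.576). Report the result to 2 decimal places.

σ = 32.49^(1/2) = 5.70000
Spearman-Brown: r = 2(0.64) / (1 + 0.64) = 1.28000 / 1.64000 ≈ 0.78049
The standard error of measurement is 5.70000×√(1 − 0.78049) ≈ 5.70000×0.46852 ≈ 2.67057.
SE_diff = SEM × √2 ≈ 2.67057 × 1.41421 ≈ 3.77676
Minimum reliable difference = 2.576 × SE_diff ≈ 2.576 × 3.77676 ≈ 9.72893

9.73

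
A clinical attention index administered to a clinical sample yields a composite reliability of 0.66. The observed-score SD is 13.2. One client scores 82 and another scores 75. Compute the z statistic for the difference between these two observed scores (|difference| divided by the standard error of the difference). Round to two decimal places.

SEM = 13.200 × √(1 − 0.660) = 13.200 × √0.340 ≈ 13.200 × 0.583 ≈ 7.697
SE_diff = √2 × SEM ≈ 10.885
z = 7 / 10.885 ≈ 0.643

0.64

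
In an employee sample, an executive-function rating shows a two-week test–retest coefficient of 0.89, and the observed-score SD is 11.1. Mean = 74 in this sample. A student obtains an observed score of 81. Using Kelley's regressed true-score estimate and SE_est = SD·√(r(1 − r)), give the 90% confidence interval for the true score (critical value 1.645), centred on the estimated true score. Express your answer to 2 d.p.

T̂ = 0.8900(81) + 0.1100(74) ≈ 80.2300
SE_est = SD · √(r(1 − r)) = 11.1000 · √0.0979 ≈ 11.1000 · 0.3129 ≈ 3.4731
CI = 80.2300 ± 1.645 · 3.4731 → [74.5168, 85.9432]

[74.52, 85.94]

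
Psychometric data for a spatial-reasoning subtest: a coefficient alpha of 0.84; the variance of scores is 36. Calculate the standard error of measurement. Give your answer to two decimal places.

σ = 36^(1/2) = 6.000
SEM = 6.000 * √(1 − 0.840) = 6.000 * √0.160 ≈ 6.000 * 0.400 ≈ 2.400

2.40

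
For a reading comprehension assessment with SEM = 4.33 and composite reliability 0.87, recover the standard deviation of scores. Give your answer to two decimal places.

SD = 4.33 / √(1 − 0.87) ≈ 12.009

12.01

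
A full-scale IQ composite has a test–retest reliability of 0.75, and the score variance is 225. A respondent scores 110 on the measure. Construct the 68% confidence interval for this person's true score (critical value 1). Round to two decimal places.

[102.50, 117.50]

σ = 225^(1/2) = 15.0000
SEM = 15.0000 · √(1 − 0.7500) = 15.0000 · √0.2500 ≈ 15.0000 · 0.5000 ≈ 7.5000
Margin = 1 · 7.5000 ≈ 7.5000
Interval: (102.5000, 117.5000)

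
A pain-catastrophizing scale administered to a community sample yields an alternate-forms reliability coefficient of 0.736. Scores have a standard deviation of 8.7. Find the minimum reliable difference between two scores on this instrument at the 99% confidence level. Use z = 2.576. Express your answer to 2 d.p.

SEM = 8.7000 × √(1 − 0.7360) = 8.7000 × √0.2640 ≈ 8.7000 × 0.5138 ≈ 4.4701
SE_diff = √2 × SEM ≈ 6.3217
Smallest detectable difference = 2.576×6.3217 ≈ 16.2848

16.28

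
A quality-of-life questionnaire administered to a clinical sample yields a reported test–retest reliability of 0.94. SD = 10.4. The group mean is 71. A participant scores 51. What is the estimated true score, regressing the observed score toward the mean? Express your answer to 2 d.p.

Estimated true score = 0.9400·51 + (1 − 0.9400)·71 ≈ 52.2000

52.20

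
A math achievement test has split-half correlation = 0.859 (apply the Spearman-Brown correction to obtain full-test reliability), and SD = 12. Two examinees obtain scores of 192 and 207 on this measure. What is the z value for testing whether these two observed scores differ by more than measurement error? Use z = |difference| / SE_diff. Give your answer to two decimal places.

r_full = 2·0.859 / (1 + 0.859) ≈ 0.92415
SEM = 12.00000*√(1 − 0.92415) ≈ 3.30485
SE_diff = SEM * √2 ≈ 3.30485 * 1.41421 ≈ 4.67376
z = 15 / 4.67376 ≈ 3.20941

3.21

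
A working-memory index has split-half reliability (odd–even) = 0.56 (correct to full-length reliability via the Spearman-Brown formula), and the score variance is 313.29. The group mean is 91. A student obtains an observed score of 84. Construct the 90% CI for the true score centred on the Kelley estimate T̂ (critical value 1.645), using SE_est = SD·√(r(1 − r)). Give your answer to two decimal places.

[72.87, 99.08]

σ = 313.29^(1/2) = 17.7000
Full-length reliability (Spearman-Brown) = 2(0.56)/(1+0.56) ≈ 0.7179
T̂ = r·X + (1 − r)·M = 0.7179*84 + 0.2821*91 ≈ 60.3077 + 25.6667 ≈ 85.9744
SE_est = 17.7000·√[r(1 − r)] ≈ 7.9650
90% CI: 85.9744 ± 13.1024 ≈ (72.8720, 99.0767)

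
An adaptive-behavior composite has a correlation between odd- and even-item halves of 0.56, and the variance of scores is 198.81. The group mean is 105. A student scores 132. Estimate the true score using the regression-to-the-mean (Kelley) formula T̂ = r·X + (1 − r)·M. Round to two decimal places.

124.38

Spearman-Brown: r = 2(0.56) / (1 + 0.56) = 1.1200 / 1.5600 ≈ 0.7179
Estimated true score = 0.7179*132 + (1 − 0.7179)*105 ≈ 124.3846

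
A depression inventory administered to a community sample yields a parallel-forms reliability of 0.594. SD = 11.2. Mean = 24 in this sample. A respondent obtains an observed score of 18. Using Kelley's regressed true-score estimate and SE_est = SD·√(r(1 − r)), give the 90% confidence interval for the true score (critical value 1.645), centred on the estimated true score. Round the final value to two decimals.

[11.39, 29.48]

T̂ = 0.59400(18) + 0.40600(24) ≈ 20.43600
SE_est = 11.20000·√[r(1 − r)] ≈ 5.50015
CI = 20.43600 ± 1.645 · 5.50015 → [11.38826, 29.48374]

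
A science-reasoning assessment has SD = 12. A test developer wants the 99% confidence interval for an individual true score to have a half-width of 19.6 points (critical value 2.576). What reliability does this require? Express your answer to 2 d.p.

Required SEM = 19.6 / 2.576 ≃ 7.6087
r = 1 − (SEM / SD)² = 1 − (7.6087 / 12)² ≃ 1 − 0.4020 ≃ 0.5980

0.60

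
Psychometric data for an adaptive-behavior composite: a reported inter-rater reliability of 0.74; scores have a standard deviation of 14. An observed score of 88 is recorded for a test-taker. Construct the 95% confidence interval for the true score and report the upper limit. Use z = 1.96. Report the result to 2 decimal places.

101.99

SEM = 14.0000*√(1 − 0.7400) ≈ 7.1386
Margin = 1.96 * 7.1386 ≈ 13.9917
Upper limit = 88 + 13.9917 ≈ 101.9917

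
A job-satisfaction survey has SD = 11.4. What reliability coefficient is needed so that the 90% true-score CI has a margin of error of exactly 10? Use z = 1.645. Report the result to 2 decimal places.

SEM needed = half-width / z = 10/1.645 ≈ 6.079
Required reliability = 1 − (SEM/SD)² = 1 − 0.284 ≈ 0.716

0.72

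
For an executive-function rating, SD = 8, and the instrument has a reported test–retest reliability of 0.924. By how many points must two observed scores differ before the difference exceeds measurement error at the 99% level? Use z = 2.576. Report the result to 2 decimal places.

SEM = 8.0000·√(1 − 0.9240) ≈ 2.2054
SE_diff = SEM · √2 ≈ 2.2054 · 1.4142 ≈ 3.1190
Minimum reliable difference = 2.576 · SE_diff ≈ 2.576 · 3.1190 ≈ 8.0345

8.03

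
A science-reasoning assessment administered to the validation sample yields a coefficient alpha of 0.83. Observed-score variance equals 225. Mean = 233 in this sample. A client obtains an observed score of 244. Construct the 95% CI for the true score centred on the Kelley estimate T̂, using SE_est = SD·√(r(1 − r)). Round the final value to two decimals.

SD = √225 = 15.000
Estimated true score = 0.830·244 + (1 − 0.830)·233 ≃ 242.130
SE_est = 15.000·√[r(1 − r)] ≃ 5.634
CI = 242.130 ± 1.96 · 5.634 → [231.086, 253.174]

[231.09, 253.17]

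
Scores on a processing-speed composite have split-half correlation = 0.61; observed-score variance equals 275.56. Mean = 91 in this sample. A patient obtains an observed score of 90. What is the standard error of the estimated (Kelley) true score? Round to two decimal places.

SD = √275.56 ≈ 16.600
Full-length reliability (Spearman-Brown) = 2(0.61)/(1+0.61) ≈ 0.758
SE_est = SD · √(r(1 − r)) = 16.600 · √0.184 ≈ 16.600 · 0.428 ≈ 7.112

7.11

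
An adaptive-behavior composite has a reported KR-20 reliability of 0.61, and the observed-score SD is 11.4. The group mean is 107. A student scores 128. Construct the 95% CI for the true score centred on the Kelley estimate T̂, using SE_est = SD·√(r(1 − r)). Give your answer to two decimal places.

T̂ = 0.61000(128) + 0.39000(107) ≈ 119.81000
SE_est = 11.40000·√[r(1 − r)] ≈ 5.56035
CI = 119.81000 ± 1.96 * 5.56035 → [108.91172, 130.70828]

[108.91, 130.71]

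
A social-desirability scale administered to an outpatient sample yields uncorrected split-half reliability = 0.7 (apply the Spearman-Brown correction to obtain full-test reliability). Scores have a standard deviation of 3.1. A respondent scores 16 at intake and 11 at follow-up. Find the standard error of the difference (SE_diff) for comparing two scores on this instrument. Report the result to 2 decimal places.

Full-length reliability (Spearman-Brown) = 2(0.7)/(1+0.7) ≈ 0.82353
SEM = 3.10000*√(1 − 0.82353) ≈ 1.30226
SE_diff = SEM * √2 ≈ 1.30226 * 1.41421 ≈ 1.84167

1.84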